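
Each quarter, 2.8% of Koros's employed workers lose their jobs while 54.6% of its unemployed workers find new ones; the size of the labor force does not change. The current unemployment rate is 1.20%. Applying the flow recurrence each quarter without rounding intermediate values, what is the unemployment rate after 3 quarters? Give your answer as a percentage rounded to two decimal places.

Unemployment rate after three quarters ≈ 4.59%.

With a fixed labor force, u_{t+1} = u_t + s·(1−u_t) − f·u_t = u_t·(1−s−f) + s.
Here 1−s−f = 0.426 and s = 0.028.
u_1 = 0.012000 × 0.426 + 0.028 = 0.033112.
u_2 = 0.033112 × 0.426 + 0.028 = 0.042106.
u_3 = 0.042106 × 0.426 + 0.028 = 0.045937.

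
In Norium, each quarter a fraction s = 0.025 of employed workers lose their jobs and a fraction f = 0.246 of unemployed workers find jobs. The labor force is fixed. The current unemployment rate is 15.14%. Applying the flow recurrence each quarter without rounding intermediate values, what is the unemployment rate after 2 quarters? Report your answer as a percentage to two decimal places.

With a fixed labor force, u_{t+1} = u_t + s·(1−u_t) − f·u_t = u_t·(1−s−f) + s.
Here 1−s−f = 0.729 and s = 0.025.
u_1 = 0.151400 × 0.729 + 0.025 = 0.135371.
u_2 = 0.135371 × 0.729 + 0.025 = 0.123685.

Unemployment rate after two quarters ≈ 12.37%.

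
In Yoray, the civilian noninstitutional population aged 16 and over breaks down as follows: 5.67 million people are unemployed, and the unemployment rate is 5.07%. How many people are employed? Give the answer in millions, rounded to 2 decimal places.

About 106.16 million are employed.

Labor force = U / u = 5.67 / 0.0507 ≈ 111.83 million.
Employed = labor force − unemployed = 111.83 − 5.67 = 106.16 million.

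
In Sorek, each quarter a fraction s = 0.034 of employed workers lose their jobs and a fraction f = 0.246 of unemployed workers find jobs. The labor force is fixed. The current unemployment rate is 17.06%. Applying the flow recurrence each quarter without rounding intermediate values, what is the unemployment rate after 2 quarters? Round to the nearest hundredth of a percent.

Unemployment rate after two quarters ≈ 14.69%.

With a fixed labor force, u_{t+1} = u_t + s·(1−u_t) − f·u_t = u_t·(1−s−f) + s.
Here 1−s−f = 0.720 and s = 0.034.
u_1 = 0.170600 × 0.720 + 0.034 = 0.156832.
u_2 = 0.156832 × 0.720 + 0.034 = 0.146919.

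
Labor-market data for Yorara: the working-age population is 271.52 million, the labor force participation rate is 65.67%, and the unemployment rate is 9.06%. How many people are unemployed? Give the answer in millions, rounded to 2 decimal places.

Labor force = 0.6567 × 271.52 = 178.31 million.
Unemployed = 0.0906 × 178.31 ≈ 16.15 million.

About 16.15 million are unemployed.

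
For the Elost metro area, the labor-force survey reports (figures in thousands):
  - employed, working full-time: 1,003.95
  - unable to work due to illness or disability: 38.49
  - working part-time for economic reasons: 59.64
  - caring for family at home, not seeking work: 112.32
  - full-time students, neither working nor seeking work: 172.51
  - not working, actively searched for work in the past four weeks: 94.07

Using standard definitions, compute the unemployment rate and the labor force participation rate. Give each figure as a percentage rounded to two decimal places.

Unemployment rate ≈ 8.13%; labor force participation rate ≈ 78.17%.

Employed = 1,003.95 + 59.64 = 1,063.59 thousand (anyone who worked, including part-time for economic reasons, counts as employed).
Unemployed = 94.07 thousand.
Labor force = 1,063.59 + 94.07 = 1,157.66 thousand.
Not in labor force = 38.49 + 112.32 + 172.51 = 323.32 thousand (those not working and not actively searching are outside the labor force).
Civilian working-age population = 1,157.66 + 323.32 = 1,480.98 thousand.
Unemployment rate = 94.07 / 1,157.66 = 8.13%.
Labor force participation rate = 1,157.66 / 1,480.98 = 78.17%.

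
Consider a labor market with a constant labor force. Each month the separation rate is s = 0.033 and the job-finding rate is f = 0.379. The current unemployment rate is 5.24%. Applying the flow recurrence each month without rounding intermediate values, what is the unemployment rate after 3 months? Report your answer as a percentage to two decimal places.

With a fixed labor force, u_{t+1} = u_t + s·(1−u_t) − f·u_t = u_t·(1−s−f) + s.
Here 1−s−f = 0.588 and s = 0.033.
u_1 = 0.052400 × 0.588 + 0.033 = 0.063811.
u_2 = 0.063811 × 0.588 + 0.033 = 0.070521.
u_3 = 0.070521 × 0.588 + 0.033 = 0.074466.

Unemployment rate after three months ≈ 7.45%.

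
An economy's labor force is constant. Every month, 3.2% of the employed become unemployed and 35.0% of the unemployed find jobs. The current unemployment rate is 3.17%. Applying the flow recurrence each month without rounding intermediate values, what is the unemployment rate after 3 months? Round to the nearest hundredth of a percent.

With a fixed labor force, u_{t+1} = u_t + s·(1−u_t) − f·u_t = u_t·(1−s−f) + s.
Here 1−s−f = 0.618 and s = 0.032.
u_1 = 0.031700 × 0.618 + 0.032 = 0.051591.
u_2 = 0.051591 × 0.618 + 0.032 = 0.063883.
u_3 = 0.063883 × 0.618 + 0.032 = 0.071480.

Unemployment rate after three months ≈ 7.15%.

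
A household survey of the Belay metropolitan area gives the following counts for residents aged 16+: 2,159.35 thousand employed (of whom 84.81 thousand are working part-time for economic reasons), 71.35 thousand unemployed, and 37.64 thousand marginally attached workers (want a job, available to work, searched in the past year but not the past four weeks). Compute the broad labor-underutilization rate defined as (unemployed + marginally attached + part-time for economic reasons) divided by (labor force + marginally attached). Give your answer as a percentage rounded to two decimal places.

Labor force = 2,159.35 + 71.35 = 2,230.70 thousand.
Numerator = 71.35 + 37.64 + 84.81 = 193.80 thousand.
Denominator = 2,230.70 + 37.64 = 2,268.34 thousand.
Broad rate = 193.80 / 2,268.34 = 8.54%.

Broad underutilization rate ≈ 8.54%.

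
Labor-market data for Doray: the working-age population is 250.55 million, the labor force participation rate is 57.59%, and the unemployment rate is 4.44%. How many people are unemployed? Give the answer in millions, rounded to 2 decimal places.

About 6.41 million are unemployed.

Labor force = 0.5759 × 250.55 = 144.29 million.
Unemployed = 0.0444 × 144.29 ≈ 6.41 million.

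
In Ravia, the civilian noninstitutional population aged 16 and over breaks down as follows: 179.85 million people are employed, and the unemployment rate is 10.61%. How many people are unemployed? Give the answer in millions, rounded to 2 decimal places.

About 21.35 million are unemployed.

Let U be the number unemployed. The labor force is E + U, and U/(E+U) = 0.1061.
So U = 0.1061 × 179.85 / (1 − 0.1061) = 19.0821 / 0.8939 ≈ 21.35 million.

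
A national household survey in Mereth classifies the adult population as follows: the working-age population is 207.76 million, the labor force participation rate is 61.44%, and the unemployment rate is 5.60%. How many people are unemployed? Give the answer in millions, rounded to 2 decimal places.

Labor force = 0.6144 × 207.76 = 127.65 million.
Unemployed = 0.0560 × 127.65 ≈ 7.15 million.

About 7.15 million are unemployed.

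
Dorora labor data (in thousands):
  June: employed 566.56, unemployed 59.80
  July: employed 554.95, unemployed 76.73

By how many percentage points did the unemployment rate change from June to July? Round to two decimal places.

The unemployment rate changed by +2.60 percentage points.

June: labor force = 566.56 + 59.80 = 626.36; u = 59.80/626.36 = 9.55%.
July: labor force = 554.95 + 76.73 = 631.68; u = 76.73/631.68 = 12.15%.
Change = 12.15% − 9.55% = +2.60 pp.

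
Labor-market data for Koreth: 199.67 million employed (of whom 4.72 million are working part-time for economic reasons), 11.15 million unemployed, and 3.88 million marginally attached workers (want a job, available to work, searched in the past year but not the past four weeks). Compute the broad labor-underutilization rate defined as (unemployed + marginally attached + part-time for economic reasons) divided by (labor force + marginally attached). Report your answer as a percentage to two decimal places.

Labor force = 199.67 + 11.15 = 210.82 million.
Numerator = 11.15 + 3.88 + 4.72 = 19.75 million.
Denominator = 210.82 + 3.88 = 214.70 million.
Broad rate = 19.75 / 214.70 = 9.20%.

Broad underutilization rate ≈ 9.20%.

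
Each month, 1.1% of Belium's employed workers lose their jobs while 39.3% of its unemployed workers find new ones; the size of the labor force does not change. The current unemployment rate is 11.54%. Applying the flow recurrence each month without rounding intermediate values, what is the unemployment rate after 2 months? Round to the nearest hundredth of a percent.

Unemployment rate after two months ≈ 5.85%.

With a fixed labor force, u_{t+1} = u_t + s·(1−u_t) − f·u_t = u_t·(1−s−f) + s.
Here 1−s−f = 0.596 and s = 0.011.
u_1 = 0.115400 × 0.596 + 0.011 = 0.079778.
u_2 = 0.079778 × 0.596 + 0.011 = 0.058548.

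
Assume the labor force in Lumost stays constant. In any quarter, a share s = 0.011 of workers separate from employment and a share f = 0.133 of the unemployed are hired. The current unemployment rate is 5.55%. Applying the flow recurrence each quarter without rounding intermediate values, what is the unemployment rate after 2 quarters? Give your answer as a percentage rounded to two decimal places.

With a fixed labor force, u_{t+1} = u_t + s·(1−u_t) − f·u_t = u_t·(1−s−f) + s.
Here 1−s−f = 0.856 and s = 0.011.
u_1 = 0.055500 × 0.856 + 0.011 = 0.058508.
u_2 = 0.058508 × 0.856 + 0.011 = 0.061083.

Unemployment rate after two quarters ≈ 6.11%.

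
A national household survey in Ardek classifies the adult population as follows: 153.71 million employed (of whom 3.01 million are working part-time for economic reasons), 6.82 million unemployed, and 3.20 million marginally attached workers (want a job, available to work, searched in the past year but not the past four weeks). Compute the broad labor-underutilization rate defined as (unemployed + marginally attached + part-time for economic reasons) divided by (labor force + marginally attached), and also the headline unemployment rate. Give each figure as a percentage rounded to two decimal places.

Broad underutilization rate ≈ 7.96%; headline unemployment rate ≈ 4.25%.

Labor force = 153.71 + 6.82 = 160.53 million.
Numerator = 6.82 + 3.20 + 3.01 = 13.03 million.
Denominator = 160.53 + 3.20 = 163.73 million.
Broad rate = 13.03 / 163.73 = 7.96%.
Headline unemployment rate = 6.82 / 160.53 = 4.25%.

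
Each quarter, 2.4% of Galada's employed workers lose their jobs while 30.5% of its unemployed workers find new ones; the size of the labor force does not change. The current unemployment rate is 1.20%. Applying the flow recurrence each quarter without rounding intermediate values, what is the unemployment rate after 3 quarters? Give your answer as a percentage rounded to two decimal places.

With a fixed labor force, u_{t+1} = u_t + s·(1−u_t) − f·u_t = u_t·(1−s−f) + s.
Here 1−s−f = 0.671 and s = 0.024.
u_1 = 0.012000 × 0.671 + 0.024 = 0.032052.
u_2 = 0.032052 × 0.671 + 0.024 = 0.045507.
u_3 = 0.045507 × 0.671 + 0.024 = 0.054535.

Unemployment rate after three quarters ≈ 5.45%.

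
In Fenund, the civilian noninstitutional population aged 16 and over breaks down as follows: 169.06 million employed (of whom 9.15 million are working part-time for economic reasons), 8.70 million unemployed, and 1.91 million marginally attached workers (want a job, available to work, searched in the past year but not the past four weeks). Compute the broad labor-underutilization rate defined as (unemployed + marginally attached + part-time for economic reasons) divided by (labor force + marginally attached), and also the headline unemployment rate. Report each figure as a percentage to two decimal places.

Broad underutilization rate ≈ 11.00%; headline unemployment rate ≈ 4.89%.

Labor force = 169.06 + 8.70 = 177.76 million.
Numerator = 8.70 + 1.91 + 9.15 = 19.76 million.
Denominator = 177.76 + 1.91 = 179.67 million.
Broad rate = 19.76 / 179.67 = 11.00%.
Headline unemployment rate = 8.70 / 177.76 = 4.89%.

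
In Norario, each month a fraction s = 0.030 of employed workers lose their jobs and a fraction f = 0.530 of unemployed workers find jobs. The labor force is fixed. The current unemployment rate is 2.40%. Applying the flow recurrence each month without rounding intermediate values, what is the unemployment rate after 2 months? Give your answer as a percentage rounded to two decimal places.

With a fixed labor force, u_{t+1} = u_t + s·(1−u_t) − f·u_t = u_t·(1−s−f) + s.
Here 1−s−f = 0.440 and s = 0.030.
u_1 = 0.024000 × 0.440 + 0.030 = 0.040560.
u_2 = 0.040560 × 0.440 + 0.030 = 0.047846.

Unemployment rate after two months ≈ 4.78%.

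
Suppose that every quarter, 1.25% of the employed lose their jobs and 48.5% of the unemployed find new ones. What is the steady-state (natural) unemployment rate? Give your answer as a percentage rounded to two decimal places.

At steady state the flows balance: s·E = f·U, so U/(E+U) = s/(s+f).
u* = 1.25 / (1.25 + 48.5) = 1.25 / 49.75 = 2.51%.

Steady-state unemployment rate ≈ 2.51%.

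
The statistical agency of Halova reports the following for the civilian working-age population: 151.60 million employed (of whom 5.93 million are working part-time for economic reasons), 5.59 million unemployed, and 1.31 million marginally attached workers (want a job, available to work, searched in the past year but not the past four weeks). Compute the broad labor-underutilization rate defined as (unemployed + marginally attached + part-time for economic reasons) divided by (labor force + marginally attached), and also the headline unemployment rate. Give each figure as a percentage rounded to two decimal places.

Broad underutilization rate ≈ 8.09%; headline unemployment rate ≈ 3.56%.

Labor force = 151.60 + 5.59 = 157.19 million.
Numerator = 5.59 + 1.31 + 5.93 = 12.83 million.
Denominator = 157.19 + 1.31 = 158.50 million.
Broad rate = 12.83 / 158.50 = 8.09%.
Headline unemployment rate = 5.59 / 157.19 = 3.56%.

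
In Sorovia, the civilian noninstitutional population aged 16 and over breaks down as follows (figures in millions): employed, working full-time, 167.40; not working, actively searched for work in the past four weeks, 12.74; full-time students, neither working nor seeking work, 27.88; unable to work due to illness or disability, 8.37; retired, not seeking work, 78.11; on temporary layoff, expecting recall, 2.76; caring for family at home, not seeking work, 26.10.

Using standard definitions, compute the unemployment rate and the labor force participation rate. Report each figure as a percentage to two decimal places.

Unemployment rate ≈ 8.47%; labor force participation rate ≈ 56.56%.

Employed = 167.40 million.
Unemployed = 12.74 + 2.76 = 15.50 million (jobless and actively searching, or on temporary layoff).
Labor force = 167.40 + 15.50 = 182.90 million.
Not in labor force = 27.88 + 8.37 + 78.11 + 26.10 = 140.46 million (those not working and not actively searching are outside the labor force).
Civilian working-age population = 182.90 + 140.46 = 323.36 million.
Unemployment rate = 15.50 / 182.90 = 8.47%.
Labor force participation rate = 182.90 / 323.36 = 56.56%.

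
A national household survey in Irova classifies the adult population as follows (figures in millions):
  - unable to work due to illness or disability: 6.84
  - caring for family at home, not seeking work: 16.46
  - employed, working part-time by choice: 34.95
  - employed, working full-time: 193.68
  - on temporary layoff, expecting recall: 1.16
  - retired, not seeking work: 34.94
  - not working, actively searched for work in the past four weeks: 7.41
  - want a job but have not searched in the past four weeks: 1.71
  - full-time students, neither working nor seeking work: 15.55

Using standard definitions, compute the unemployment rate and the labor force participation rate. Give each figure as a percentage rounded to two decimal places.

Unemployment rate ≈ 3.61%; labor force participation rate ≈ 75.86%.

Employed = 34.95 + 193.68 = 228.63 million.
Unemployed = 1.16 + 7.41 = 8.57 million (jobless and actively searching, or on temporary layoff).
Labor force = 228.63 + 8.57 = 237.20 million.
Not in labor force = 6.84 + 16.46 + 34.94 + 1.71 + 15.55 = 75.50 million (those not working and not actively searching are outside the labor force — including those who want a job but have given up searching).
Civilian working-age population = 237.20 + 75.50 = 312.70 million.
Unemployment rate = 8.57 / 237.20 = 3.61%.
Labor force participation rate = 237.20 / 312.70 = 75.86%.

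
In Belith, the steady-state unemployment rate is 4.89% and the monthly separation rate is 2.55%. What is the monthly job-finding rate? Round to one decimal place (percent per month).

From u* = s/(s+f): f = s·(1−u)/u.
f = 2.55 × (1 − 0.0489) / 0.0489 = 2.4253 / 0.0489 ≈ 49.6% per month.

Job-finding rate ≈ 49.6% per month.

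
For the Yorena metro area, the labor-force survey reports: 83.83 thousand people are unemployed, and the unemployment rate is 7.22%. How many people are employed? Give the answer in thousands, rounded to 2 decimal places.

Labor force = U / u = 83.83 / 0.0722 ≈ 1,161.08 thousand.
Employed = labor force − unemployed = 1,161.08 − 83.83 = 1,077.25 thousand.

About 1,077.25 thousand are employed.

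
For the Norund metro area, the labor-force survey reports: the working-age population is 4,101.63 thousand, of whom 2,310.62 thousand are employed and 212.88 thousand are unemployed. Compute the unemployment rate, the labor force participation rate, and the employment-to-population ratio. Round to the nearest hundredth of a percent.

Unemployment rate ≈ 8.44%; labor force participation rate ≈ 61.52%; employment-population ratio ≈ 56.33%.

Labor force = employed + unemployed = 2,310.62 + 212.88 = 2,523.50 thousand.
Unemployment rate = 212.88 / 2,523.50 = 8.44%.
Labor force participation rate = 2,523.50 / 4,101.63 = 61.52%.
Employment-population ratio = 2,310.62 / 4,101.63 = 56.33%.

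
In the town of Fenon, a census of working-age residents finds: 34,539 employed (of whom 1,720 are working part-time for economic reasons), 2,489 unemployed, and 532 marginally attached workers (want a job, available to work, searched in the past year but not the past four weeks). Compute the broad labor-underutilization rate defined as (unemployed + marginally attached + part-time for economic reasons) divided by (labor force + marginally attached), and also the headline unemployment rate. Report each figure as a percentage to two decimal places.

Broad underutilization rate ≈ 12.62%; headline unemployment rate ≈ 6.72%.

Labor force = 34,539 + 2,489 = 37,028.
Numerator = 2,489 + 532 + 1,720 = 4,741.
Denominator = 37,028 + 532 = 37,560.
Broad rate = 4,741 / 37,560 = 12.62%.
Headline unemployment rate = 2,489 / 37,028 = 6.72%.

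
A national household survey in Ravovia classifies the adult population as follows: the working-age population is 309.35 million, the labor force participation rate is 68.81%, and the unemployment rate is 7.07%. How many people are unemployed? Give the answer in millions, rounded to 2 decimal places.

About 15.05 million are unemployed.

Labor force = 0.6881 × 309.35 = 212.86 million.
Unemployed = 0.0707 × 212.86 ≈ 15.05 million.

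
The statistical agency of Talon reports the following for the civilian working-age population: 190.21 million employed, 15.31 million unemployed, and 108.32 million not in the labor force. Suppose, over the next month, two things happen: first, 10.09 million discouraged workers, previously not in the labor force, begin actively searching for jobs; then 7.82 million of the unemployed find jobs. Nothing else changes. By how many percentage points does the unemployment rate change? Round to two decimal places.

Initially, labor force = 190.21 + 15.31 = 205.52 million, so u = 15.31/205.52 = 7.45%.
After the first change, unemployed and labor force both rise by 10.09 → E = 190.21, U = 25.40, labor force = 215.61 million.
After the second change, unemployed falls and employed rises by 7.82; labor force unchanged → E = 198.03, U = 17.58, labor force = 215.61 million.
New unemployment rate = 17.58 / 215.61 = 8.15%.
Change = 8.15% − 7.45% = +0.70 percentage points.

The unemployment rate changes by +0.70 percentage points.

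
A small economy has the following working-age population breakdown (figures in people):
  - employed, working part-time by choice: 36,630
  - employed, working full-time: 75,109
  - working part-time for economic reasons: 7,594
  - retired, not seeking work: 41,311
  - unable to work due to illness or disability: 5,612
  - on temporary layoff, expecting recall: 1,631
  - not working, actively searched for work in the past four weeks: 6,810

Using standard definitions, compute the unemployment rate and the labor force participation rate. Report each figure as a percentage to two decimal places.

Unemployment rate ≈ 6.61%; labor force participation rate ≈ 73.14%.

Employed = 36,630 + 75,109 + 7,594 = 119,333 (anyone who worked, including part-time for economic reasons, counts as employed).
Unemployed = 1,631 + 6,810 = 8,441 (jobless and actively searching, or on temporary layoff).
Labor force = 119,333 + 8,441 = 127,774.
Not in labor force = 41,311 + 5,612 = 46,923 (those not working and not actively searching are outside the labor force).
Civilian working-age population = 127,774 + 46,923 = 174,697.
Unemployment rate = 8,441 / 127,774 = 6.61%.
Labor force participation rate = 127,774 / 174,697 = 73.14%.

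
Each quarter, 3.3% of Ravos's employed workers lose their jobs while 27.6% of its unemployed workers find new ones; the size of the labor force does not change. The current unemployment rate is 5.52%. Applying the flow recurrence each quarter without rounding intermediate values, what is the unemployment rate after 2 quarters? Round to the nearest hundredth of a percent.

With a fixed labor force, u_{t+1} = u_t + s·(1−u_t) − f·u_t = u_t·(1−s−f) + s.
Here 1−s−f = 0.691 and s = 0.033.
u_1 = 0.055200 × 0.691 + 0.033 = 0.071143.
u_2 = 0.071143 × 0.691 + 0.033 = 0.082160.

Unemployment rate after two quarters ≈ 8.22%.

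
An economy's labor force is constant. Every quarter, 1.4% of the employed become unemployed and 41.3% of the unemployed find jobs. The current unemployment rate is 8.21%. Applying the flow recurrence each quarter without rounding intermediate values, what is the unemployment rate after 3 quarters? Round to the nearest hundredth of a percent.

With a fixed labor force, u_{t+1} = u_t + s·(1−u_t) − f·u_t = u_t·(1−s−f) + s.
Here 1−s−f = 0.573 and s = 0.014.
u_1 = 0.082100 × 0.573 + 0.014 = 0.061043.
u_2 = 0.061043 × 0.573 + 0.014 = 0.048978.
u_3 = 0.048978 × 0.573 + 0.014 = 0.042064.

Unemployment rate after three quarters ≈ 4.21%.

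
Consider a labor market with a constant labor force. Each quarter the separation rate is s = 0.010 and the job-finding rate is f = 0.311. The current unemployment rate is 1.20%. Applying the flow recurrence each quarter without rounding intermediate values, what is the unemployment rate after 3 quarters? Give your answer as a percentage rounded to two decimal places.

Unemployment rate after three quarters ≈ 2.52%.

With a fixed labor force, u_{t+1} = u_t + s·(1−u_t) − f·u_t = u_t·(1−s−f) + s.
Here 1−s−f = 0.679 and s = 0.010.
u_1 = 0.012000 × 0.679 + 0.010 = 0.018148.
u_2 = 0.018148 × 0.679 + 0.010 = 0.022322.
u_3 = 0.022322 × 0.679 + 0.010 = 0.025157.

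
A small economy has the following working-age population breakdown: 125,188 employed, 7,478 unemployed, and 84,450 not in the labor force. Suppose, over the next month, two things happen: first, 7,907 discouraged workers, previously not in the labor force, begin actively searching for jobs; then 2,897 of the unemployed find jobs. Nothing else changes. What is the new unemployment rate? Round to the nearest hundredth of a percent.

Initially, labor force = 125,188 + 7,478 = 132,666, so u = 7,478/132,666 = 5.64%.
After the first change, unemployed and labor force both rise by 7,907 → E = 125,188, U = 15,385, labor force = 140,573.
After the second change, unemployed falls and employed rises by 2,897; labor force unchanged → E = 128,085, U = 12,488, labor force = 140,573.
New unemployment rate = 12,488 / 140,573 = 8.88%.

New unemployment rate ≈ 8.88%.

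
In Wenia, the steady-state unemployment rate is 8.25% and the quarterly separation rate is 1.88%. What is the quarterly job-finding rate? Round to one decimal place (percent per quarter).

From u* = s/(s+f): f = s·(1−u)/u.
f = 1.88 × (1 − 0.0825) / 0.0825 = 1.7249 / 0.0825 ≈ 20.9% per quarter.

Job-finding rate ≈ 20.9% per quarter.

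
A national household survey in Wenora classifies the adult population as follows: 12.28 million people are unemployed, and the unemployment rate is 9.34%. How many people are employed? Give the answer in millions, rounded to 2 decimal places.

Labor force = U / u = 12.28 / 0.0934 ≈ 131.48 million.
Employed = labor force − unemployed = 131.48 − 12.28 = 119.20 million.

About 119.20 million are employed.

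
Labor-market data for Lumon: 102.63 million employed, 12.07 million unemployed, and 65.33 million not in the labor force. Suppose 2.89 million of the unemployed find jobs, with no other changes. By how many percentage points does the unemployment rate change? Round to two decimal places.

The unemployment rate changes by −2.52 percentage points.

Initially, labor force = 102.63 + 12.07 = 114.70 million, so u = 12.07/114.70 = 10.52%.
After the change, unemployed falls and employed rises by 2.89; labor force unchanged → E = 105.52, U = 9.18, labor force = 114.70 million.
New unemployment rate = 9.18 / 114.70 = 8.00%.
Change = 8.00% − 10.52% = −2.52 percentage points.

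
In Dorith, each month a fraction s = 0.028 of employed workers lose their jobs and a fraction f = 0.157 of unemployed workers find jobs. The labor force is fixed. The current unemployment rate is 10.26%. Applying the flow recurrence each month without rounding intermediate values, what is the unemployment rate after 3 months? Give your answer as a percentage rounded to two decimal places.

Unemployment rate after three months ≈ 12.50%.

With a fixed labor force, u_{t+1} = u_t + s·(1−u_t) − f·u_t = u_t·(1−s−f) + s.
Here 1−s−f = 0.815 and s = 0.028.
u_1 = 0.102600 × 0.815 + 0.028 = 0.111619.
u_2 = 0.111619 × 0.815 + 0.028 = 0.118969.
u_3 = 0.118969 × 0.815 + 0.028 = 0.124960.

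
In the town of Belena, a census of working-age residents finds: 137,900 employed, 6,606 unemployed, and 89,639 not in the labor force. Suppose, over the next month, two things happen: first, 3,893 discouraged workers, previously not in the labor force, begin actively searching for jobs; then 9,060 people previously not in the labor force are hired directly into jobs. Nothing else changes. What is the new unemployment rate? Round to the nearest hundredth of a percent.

New unemployment rate ≈ 6.67%.

Initially, labor force = 137,900 + 6,606 = 144,506, so u = 6,606/144,506 = 4.57%.
After the first change, unemployed and labor force both rise by 3,893 → E = 137,900, U = 10,499, labor force = 148,399.
After the second change, employed and labor force both rise by 9,060; unemployed unchanged → E = 146,960, U = 10,499, labor force = 157,459.
New unemployment rate = 10,499 / 157,459 = 6.67%.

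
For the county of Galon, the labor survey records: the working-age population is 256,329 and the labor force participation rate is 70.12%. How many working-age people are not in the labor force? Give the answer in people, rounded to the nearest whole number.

About 76,591 are not in the labor force.

Share not in the labor force = 1 − 0.7012 = 0.2988.
Not in labor force = 0.2988 × 256,329 ≈ 76,591.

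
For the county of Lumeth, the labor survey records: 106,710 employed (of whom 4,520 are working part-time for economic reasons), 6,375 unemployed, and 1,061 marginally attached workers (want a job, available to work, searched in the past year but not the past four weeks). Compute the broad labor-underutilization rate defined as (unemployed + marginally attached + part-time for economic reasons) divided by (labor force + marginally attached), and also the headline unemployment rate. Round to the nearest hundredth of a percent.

Labor force = 106,710 + 6,375 = 113,085.
Numerator = 6,375 + 1,061 + 4,520 = 11,956.
Denominator = 113,085 + 1,061 = 114,146.
Broad rate = 11,956 / 114,146 = 10.47%.
Headline unemployment rate = 6,375 / 113,085 = 5.64%.

Broad underutilization rate ≈ 10.47%; headline unemployment rate ≈ 5.64%.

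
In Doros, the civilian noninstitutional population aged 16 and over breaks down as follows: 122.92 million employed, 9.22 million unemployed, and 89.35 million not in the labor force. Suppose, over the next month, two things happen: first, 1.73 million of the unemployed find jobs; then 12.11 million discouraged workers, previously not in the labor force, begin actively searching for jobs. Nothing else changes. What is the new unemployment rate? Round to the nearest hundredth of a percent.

Initially, labor force = 122.92 + 9.22 = 132.14 million, so u = 9.22/132.14 = 6.98%.
After the first change, unemployed falls and employed rises by 1.73; labor force unchanged → E = 124.65, U = 7.49, labor force = 132.14 million.
After the second change, unemployed and labor force both rise by 12.11 → E = 124.65, U = 19.60, labor force = 144.25 million.
New unemployment rate = 19.60 / 144.25 = 13.59%.

New unemployment rate ≈ 13.59%.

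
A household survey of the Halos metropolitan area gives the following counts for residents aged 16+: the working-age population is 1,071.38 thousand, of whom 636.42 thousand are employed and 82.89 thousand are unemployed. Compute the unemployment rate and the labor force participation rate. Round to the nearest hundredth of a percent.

Labor force = employed + unemployed = 636.42 + 82.89 = 719.31 thousand.
Unemployment rate = 82.89 / 719.31 = 11.52%.
Labor force participation rate = 719.31 / 1,071.38 = 67.14%.

Unemployment rate ≈ 11.52%; labor force participation rate ≈ 67.14%.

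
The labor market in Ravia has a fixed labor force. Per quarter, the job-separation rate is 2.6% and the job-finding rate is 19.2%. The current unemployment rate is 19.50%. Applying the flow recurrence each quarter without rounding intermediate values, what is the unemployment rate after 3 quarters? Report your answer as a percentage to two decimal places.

Unemployment rate after three quarters ≈ 15.55%.

With a fixed labor force, u_{t+1} = u_t + s·(1−u_t) − f·u_t = u_t·(1−s−f) + s.
Here 1−s−f = 0.782 and s = 0.026.
u_1 = 0.195000 × 0.782 + 0.026 = 0.178490.
u_2 = 0.178490 × 0.782 + 0.026 = 0.165579.
u_3 = 0.165579 × 0.782 + 0.026 = 0.155483.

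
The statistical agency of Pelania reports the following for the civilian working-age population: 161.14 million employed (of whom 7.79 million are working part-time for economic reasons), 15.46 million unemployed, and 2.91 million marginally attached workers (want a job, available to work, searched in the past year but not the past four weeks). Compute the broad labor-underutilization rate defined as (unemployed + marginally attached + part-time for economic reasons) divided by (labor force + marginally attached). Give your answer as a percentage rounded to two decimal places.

Broad underutilization rate ≈ 14.57%.

Labor force = 161.14 + 15.46 = 176.60 million.
Numerator = 15.46 + 2.91 + 7.79 = 26.16 million.
Denominator = 176.60 + 2.91 = 179.51 million.
Broad rate = 26.16 / 179.51 = 14.57%.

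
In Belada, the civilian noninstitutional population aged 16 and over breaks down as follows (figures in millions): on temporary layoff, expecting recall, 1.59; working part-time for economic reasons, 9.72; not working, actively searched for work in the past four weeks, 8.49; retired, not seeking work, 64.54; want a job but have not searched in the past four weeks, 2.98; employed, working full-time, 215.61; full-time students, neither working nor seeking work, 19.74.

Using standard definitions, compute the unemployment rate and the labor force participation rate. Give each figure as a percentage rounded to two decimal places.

Employed = 9.72 + 215.61 = 225.33 million (anyone who worked, including part-time for economic reasons, counts as employed).
Unemployed = 1.59 + 8.49 = 10.08 million (jobless and actively searching, or on temporary layoff).
Labor force = 225.33 + 10.08 = 235.41 million.
Not in labor force = 64.54 + 2.98 + 19.74 = 87.26 million (those not working and not actively searching are outside the labor force — including those who want a job but have given up searching).
Civilian working-age population = 235.41 + 87.26 = 322.67 million.
Unemployment rate = 10.08 / 235.41 = 4.28%.
Labor force participation rate = 235.41 / 322.67 = 72.96%.

Unemployment rate ≈ 4.28%; labor force participation rate ≈ 72.96%.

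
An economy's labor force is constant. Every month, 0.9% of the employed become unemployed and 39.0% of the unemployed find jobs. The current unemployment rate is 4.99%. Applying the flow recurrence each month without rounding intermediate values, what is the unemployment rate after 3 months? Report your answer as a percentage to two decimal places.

With a fixed labor force, u_{t+1} = u_t + s·(1−u_t) − f·u_t = u_t·(1−s−f) + s.
Here 1−s−f = 0.601 and s = 0.009.
u_1 = 0.049900 × 0.601 + 0.009 = 0.038990.
u_2 = 0.038990 × 0.601 + 0.009 = 0.032433.
u_3 = 0.032433 × 0.601 + 0.009 = 0.028492.

Unemployment rate after three months ≈ 2.85%.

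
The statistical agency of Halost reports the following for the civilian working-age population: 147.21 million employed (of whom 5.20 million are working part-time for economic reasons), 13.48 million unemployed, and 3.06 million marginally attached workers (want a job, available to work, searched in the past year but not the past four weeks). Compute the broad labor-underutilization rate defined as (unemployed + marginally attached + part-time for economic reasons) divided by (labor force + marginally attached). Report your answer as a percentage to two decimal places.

Labor force = 147.21 + 13.48 = 160.69 million.
Numerator = 13.48 + 3.06 + 5.20 = 21.74 million.
Denominator = 160.69 + 3.06 = 163.75 million.
Broad rate = 21.74 / 163.75 = 13.28%.

Broad underutilization rate ≈ 13.28%.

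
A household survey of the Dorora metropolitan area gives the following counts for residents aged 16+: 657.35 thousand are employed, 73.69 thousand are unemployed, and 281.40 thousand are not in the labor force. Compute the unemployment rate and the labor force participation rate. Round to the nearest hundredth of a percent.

Labor force = employed + unemployed = 657.35 + 73.69 = 731.04 thousand.
Working-age population = 731.04 + 281.40 = 1,012.44 thousand.
Unemployment rate = 73.69 / 731.04 = 10.08%.
Labor force participation rate = 731.04 / 1,012.44 = 72.21%.

Unemployment rate ≈ 10.08%; labor force participation rate ≈ 72.21%.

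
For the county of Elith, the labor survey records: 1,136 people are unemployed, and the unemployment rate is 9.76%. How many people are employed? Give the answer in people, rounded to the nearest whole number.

Labor force = U / u = 1,136 / 0.0976 ≈ 11,639.
Employed = labor force − unemployed = 11,639 − 1,136 = 10,503.

About 10,503 are employed.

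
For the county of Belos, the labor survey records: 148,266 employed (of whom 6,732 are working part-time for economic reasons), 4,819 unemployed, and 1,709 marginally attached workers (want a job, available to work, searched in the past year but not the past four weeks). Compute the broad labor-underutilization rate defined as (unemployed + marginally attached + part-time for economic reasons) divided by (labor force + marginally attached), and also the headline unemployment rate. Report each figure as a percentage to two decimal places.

Labor force = 148,266 + 4,819 = 153,085.
Numerator = 4,819 + 1,709 + 6,732 = 13,260.
Denominator = 153,085 + 1,709 = 154,794.
Broad rate = 13,260 / 154,794 = 8.57%.
Headline unemployment rate = 4,819 / 153,085 = 3.15%.

Broad underutilization rate ≈ 8.57%; headline unemployment rate ≈ 3.15%.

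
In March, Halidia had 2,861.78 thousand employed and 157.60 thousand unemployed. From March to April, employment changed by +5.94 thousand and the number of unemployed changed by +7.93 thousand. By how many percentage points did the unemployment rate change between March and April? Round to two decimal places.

March: labor force = 2,861.78 + 157.60 = 3,019.38; u = 157.60/3,019.38 = 5.22%.
April: labor force = 2,867.72 + 165.53 = 3,033.25; u = 165.53/3,033.25 = 5.46%.
Change = 5.46% − 5.22% = +0.24 pp.

The unemployment rate changed by +0.24 percentage points.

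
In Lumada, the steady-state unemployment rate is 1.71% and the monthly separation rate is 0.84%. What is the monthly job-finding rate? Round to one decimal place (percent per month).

From u* = s/(s+f): f = s·(1−u)/u.
f = 0.84 × (1 − 0.0171) / 0.0171 = 0.8256 / 0.0171 ≈ 48.3% per month.

Job-finding rate ≈ 48.3% per month.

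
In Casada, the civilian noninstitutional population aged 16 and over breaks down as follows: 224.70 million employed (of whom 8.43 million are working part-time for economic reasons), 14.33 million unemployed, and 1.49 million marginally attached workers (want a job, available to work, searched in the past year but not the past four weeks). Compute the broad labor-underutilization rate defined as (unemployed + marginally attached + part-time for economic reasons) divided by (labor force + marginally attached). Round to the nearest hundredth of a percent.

Labor force = 224.70 + 14.33 = 239.03 million.
Numerator = 14.33 + 1.49 + 8.43 = 24.25 million.
Denominator = 239.03 + 1.49 = 240.52 million.
Broad rate = 24.25 / 240.52 = 10.08%.

Broad underutilization rate ≈ 10.08%.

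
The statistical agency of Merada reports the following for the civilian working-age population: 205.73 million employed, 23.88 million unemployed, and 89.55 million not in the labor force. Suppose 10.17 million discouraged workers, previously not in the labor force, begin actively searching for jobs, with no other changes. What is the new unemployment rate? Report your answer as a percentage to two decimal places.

Initially, labor force = 205.73 + 23.88 = 229.61 million, so u = 23.88/229.61 = 10.40%.
After the change, unemployed and labor force both rise by 10.17 → E = 205.73, U = 34.05, labor force = 239.78 million.
New unemployment rate = 34.05 / 239.78 = 14.20%.

New unemployment rate ≈ 14.20%.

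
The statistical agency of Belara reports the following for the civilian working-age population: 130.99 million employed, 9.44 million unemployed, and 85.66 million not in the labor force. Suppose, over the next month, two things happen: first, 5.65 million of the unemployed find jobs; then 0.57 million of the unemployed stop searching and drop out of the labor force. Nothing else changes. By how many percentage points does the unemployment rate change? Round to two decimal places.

The unemployment rate changes by −4.42 percentage points.

Initially, labor force = 130.99 + 9.44 = 140.43 million, so u = 9.44/140.43 = 6.72%.
After the first change, unemployed falls and employed rises by 5.65; labor force unchanged → E = 136.64, U = 3.79, labor force = 140.43 million.
After the second change, unemployed and labor force both fall by 0.57 → E = 136.64, U = 3.22, labor force = 139.86 million.
New unemployment rate = 3.22 / 139.86 = 2.30%.
Change = 2.30% − 6.72% = −4.42 percentage points.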